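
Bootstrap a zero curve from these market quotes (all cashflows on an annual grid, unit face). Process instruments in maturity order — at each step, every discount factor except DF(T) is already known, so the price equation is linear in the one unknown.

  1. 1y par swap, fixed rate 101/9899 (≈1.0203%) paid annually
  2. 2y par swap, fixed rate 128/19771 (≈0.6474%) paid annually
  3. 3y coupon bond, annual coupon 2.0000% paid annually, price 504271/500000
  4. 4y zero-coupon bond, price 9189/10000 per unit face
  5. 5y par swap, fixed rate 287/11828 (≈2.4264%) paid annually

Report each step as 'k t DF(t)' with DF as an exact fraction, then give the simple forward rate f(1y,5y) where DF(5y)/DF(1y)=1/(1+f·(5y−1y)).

1 1 9899/10000
2 2 617/625
3 3 19/20
4 4 9189/10000
5 5 2213/2500
f(1y,5y) = ((9899/10000)/(2213/2500) − 1)/(4) = 1047/35408 ≈ 2.9570%

step 1 [1y] swap r/1=101/9899: DF=(1 − 101/9899·(0))/(1+101/9899) = 9899/10000 ≈ 0.989900
step 2 [2y] swap r/1=128/19771: DF=(1 − 128/19771·(0.989900))/(1+128/19771) = 617/625 ≈ 0.987200
step 3 [3y] bond c/1=1/50: DF=(504271/500000 − 1/50·(0.989900+0.987200))/(1+1/50) = 19/20 ≈ 0.950000
step 4 [4y] zero: DF = P = 9189/10000 ≈ 0.918900
step 5 [5y] swap r/1=287/11828: DF=(1 − 287/11828·(0.989900+0.987200+0.950000+0.918900))/(1+287/11828) = 2213/2500 ≈ 0.885200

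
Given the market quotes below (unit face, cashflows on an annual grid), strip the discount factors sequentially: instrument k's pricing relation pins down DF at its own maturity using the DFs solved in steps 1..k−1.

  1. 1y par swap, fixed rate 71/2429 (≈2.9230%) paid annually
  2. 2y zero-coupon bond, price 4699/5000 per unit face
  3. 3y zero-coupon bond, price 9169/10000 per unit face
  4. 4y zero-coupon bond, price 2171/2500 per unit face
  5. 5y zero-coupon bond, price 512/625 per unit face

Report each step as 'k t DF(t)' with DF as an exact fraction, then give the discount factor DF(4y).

step 1 [1y] swap r/1=71/2429: DF=(1 − 71/2429·(0))/(1+71/2429) = 2429/2500 ≈ 0.971600
step 2 [2y] zero: DF = P = 4699/5000 ≈ 0.939800
step 3 [3y] zero: DF = P = 9169/10000 ≈ 0.916900
step 4 [4y] zero: DF = P = 2171/2500 ≈ 0.868400
step 5 [5y] zero: DF = P = 512/625 ≈ 0.819200

1 1 2429/2500
2 2 4699/5000
3 3 9169/10000
4 4 2171/2500
5 5 512/625
DF(4y) = 2171/2500 ≈ 0.868400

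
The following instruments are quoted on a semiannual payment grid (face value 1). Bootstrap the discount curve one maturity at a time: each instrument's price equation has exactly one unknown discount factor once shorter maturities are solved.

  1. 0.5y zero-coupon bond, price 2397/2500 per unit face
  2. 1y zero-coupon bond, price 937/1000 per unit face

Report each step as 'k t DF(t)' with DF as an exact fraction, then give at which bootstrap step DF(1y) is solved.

step 1 [0.5y] zero: DF = P = 2397/2500 ≈ 0.958800
step 2 [1y] zero: DF = P = 937/1000 ≈ 0.937000

1 1/2 2397/2500
2 1 937/1000
DF(1y) is solved at step 2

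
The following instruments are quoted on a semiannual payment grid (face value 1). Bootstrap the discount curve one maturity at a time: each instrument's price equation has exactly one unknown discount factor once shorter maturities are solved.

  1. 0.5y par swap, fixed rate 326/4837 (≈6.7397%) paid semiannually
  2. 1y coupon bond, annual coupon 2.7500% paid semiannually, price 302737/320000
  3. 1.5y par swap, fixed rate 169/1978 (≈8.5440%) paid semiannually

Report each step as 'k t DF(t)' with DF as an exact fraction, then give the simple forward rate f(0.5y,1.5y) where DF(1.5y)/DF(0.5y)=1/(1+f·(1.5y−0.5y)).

1 1/2 4837/5000
2 1 9201/10000
3 3/2 8817/10000
f(0.5y,1.5y) = ((4837/5000)/(8817/10000) − 1)/(1) = 857/8817 ≈ 9.7199%

step 1 [0.5y] swap r/2=163/4837: DF=(1 − 163/4837·(0))/(1+163/4837) = 4837/5000 ≈ 0.967400
step 2 [1y] bond c/2=11/800: DF=(302737/320000 − 11/800·(0.967400))/(1+11/800) = 9201/10000 ≈ 0.920100
step 3 [1.5y] swap r/2=169/3956: DF=(1 − 169/3956·(0.967400+0.920100))/(1+169/3956) = 8817/10000 ≈ 0.881700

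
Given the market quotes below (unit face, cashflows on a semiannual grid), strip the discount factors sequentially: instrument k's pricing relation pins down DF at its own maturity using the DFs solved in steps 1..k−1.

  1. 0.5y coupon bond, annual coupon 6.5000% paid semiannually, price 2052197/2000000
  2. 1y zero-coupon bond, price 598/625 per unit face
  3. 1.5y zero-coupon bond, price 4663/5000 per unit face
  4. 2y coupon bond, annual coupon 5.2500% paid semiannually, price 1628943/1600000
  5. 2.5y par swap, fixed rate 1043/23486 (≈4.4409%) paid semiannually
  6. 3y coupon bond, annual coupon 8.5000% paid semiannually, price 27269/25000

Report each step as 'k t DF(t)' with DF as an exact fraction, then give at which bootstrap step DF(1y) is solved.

step 1 [0.5y] bond c/2=13/400: DF=(2052197/2000000 − 13/400·(0))/(1+13/400) = 4969/5000 ≈ 0.993800
step 2 [1y] zero: DF = P = 598/625 ≈ 0.956800
step 3 [1.5y] zero: DF = P = 4663/5000 ≈ 0.932600
step 4 [2y] bond c/2=21/800: DF=(1628943/1600000 − 21/800·(0.993800+0.956800+0.932600))/(1+21/800) = 9183/10000 ≈ 0.918300
step 5 [2.5y] swap r/2=1043/46972: DF=(1 − 1043/46972·(0.993800+0.956800+0.932600+0.918300))/(1+1043/46972) = 8957/10000 ≈ 0.895700
step 6 [3y] bond c/2=17/400: DF=(27269/25000 − 17/400·(0.993800+0.956800+0.932600+0.918300+0.895700))/(1+17/400) = 2137/2500 ≈ 0.854800

1 1/2 4969/5000
2 1 598/625
3 3/2 4663/5000
4 2 9183/10000
5 5/2 8957/10000
6 3 2137/2500
DF(1y) is solved at step 2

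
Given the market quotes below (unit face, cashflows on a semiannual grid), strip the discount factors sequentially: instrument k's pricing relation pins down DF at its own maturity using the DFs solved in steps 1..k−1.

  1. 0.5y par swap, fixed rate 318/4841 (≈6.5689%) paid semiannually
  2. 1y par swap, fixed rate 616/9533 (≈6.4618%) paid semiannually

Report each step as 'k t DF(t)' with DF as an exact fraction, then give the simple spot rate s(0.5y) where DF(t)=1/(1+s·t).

1 1/2 4841/5000
2 1 1173/1250
s(0.5y) = (1/(4841/5000) − 1)/(1/2) = 318/4841 ≈ 6.5689%

step 1 [0.5y] swap r/2=159/4841: DF=(1 − 159/4841·(0))/(1+159/4841) = 4841/5000 ≈ 0.968200
step 2 [1y] swap r/2=308/9533: DF=(1 − 308/9533·(0.968200))/(1+308/9533) = 1173/1250 ≈ 0.938400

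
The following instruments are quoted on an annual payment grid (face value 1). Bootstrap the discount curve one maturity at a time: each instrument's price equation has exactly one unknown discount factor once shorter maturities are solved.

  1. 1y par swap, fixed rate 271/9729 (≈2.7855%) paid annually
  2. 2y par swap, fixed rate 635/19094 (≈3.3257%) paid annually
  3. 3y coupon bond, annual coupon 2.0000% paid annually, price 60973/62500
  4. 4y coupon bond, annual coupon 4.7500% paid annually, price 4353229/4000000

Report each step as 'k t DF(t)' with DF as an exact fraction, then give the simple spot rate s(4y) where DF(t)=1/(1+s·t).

1 1 9729/10000
2 2 1873/2000
3 3 919/1000
4 4 9107/10000
s(4y) = (1/(9107/10000) − 1)/(4) = 893/36428 ≈ 2.4514%

step 1 [1y] swap r/1=271/9729: DF=(1 − 271/9729·(0))/(1+271/9729) = 9729/10000 ≈ 0.972900
step 2 [2y] swap r/1=635/19094: DF=(1 − 635/19094·(0.972900))/(1+635/19094) = 1873/2000 ≈ 0.936500
step 3 [3y] bond c/1=1/50: DF=(60973/62500 − 1/50·(0.972900+0.936500))/(1+1/50) = 919/1000 ≈ 0.919000
step 4 [4y] bond c/1=19/400: DF=(4353229/4000000 − 19/400·(0.972900+0.936500+0.919000))/(1+19/400) = 9107/10000 ≈ 0.910700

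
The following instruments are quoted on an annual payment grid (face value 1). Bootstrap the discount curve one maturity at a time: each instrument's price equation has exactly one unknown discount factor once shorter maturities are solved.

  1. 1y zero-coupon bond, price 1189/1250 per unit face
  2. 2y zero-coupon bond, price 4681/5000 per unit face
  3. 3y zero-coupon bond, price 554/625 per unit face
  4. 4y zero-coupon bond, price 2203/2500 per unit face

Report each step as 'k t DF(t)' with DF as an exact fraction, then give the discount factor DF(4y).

step 1 [1y] zero: DF = P = 1189/1250 ≈ 0.951200
step 2 [2y] zero: DF = P = 4681/5000 ≈ 0.936200
step 3 [3y] zero: DF = P = 554/625 ≈ 0.886400
step 4 [4y] zero: DF = P = 2203/2500 ≈ 0.881200

1 1 1189/1250
2 2 4681/5000
3 3 554/625
4 4 2203/2500
DF(4y) = 2203/2500 ≈ 0.881200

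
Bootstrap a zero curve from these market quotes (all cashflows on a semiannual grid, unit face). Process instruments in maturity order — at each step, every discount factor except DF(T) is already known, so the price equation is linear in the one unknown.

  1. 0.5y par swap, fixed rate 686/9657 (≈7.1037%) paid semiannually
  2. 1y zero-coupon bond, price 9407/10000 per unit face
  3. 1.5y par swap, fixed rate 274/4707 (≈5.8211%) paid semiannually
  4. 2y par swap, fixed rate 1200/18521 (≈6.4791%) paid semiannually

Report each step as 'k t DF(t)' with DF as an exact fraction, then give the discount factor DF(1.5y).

1 1/2 9657/10000
2 1 9407/10000
3 3/2 4589/5000
4 2 22/25
DF(1.5y) = 4589/5000 ≈ 0.917800

step 1 [0.5y] swap r/2=343/9657: DF=(1 − 343/9657·(0))/(1+343/9657) = 9657/10000 ≈ 0.965700
step 2 [1y] zero: DF = P = 9407/10000 ≈ 0.940700
step 3 [1.5y] swap r/2=137/4707: DF=(1 − 137/4707·(0.965700+0.940700))/(1+137/4707) = 4589/5000 ≈ 0.917800
step 4 [2y] swap r/2=600/18521: DF=(1 − 600/18521·(0.965700+0.940700+0.917800))/(1+600/18521) = 22/25 ≈ 0.880000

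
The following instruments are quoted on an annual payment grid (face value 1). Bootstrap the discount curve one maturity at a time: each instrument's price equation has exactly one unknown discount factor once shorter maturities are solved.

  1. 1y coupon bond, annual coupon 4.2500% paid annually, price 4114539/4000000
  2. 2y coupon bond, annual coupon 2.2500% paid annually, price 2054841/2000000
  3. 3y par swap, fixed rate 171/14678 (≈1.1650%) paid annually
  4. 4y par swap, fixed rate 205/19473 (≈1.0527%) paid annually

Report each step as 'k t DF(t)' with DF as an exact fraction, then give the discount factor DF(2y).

1 1 9867/10000
2 2 9831/10000
3 3 4829/5000
4 4 959/1000
DF(2y) = 9831/10000 ≈ 0.983100

step 1 [1y] bond c/1=17/400: DF=(4114539/4000000 − 17/400·(0))/(1+17/400) = 9867/10000 ≈ 0.986700
step 2 [2y] bond c/1=9/400: DF=(2054841/2000000 − 9/400·(0.986700))/(1+9/400) = 9831/10000 ≈ 0.983100
step 3 [3y] swap r/1=171/14678: DF=(1 − 171/14678·(0.986700+0.983100))/(1+171/14678) = 4829/5000 ≈ 0.965800
step 4 [4y] swap r/1=205/19473: DF=(1 − 205/19473·(0.986700+0.983100+0.965800))/(1+205/19473) = 959/1000 ≈ 0.959000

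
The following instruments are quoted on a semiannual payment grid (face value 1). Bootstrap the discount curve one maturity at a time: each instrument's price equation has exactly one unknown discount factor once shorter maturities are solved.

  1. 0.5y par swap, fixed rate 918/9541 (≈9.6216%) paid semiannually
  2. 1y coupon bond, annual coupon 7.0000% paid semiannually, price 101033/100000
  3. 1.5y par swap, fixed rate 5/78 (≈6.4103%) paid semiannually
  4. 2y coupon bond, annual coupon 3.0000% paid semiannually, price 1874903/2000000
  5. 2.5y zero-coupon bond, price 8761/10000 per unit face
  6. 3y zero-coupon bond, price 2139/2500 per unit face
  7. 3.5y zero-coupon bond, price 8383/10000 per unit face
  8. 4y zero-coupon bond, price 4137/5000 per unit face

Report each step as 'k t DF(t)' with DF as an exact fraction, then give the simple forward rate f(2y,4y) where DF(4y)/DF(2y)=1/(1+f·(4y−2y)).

1 1/2 9541/10000
2 1 9439/10000
3 3/2 91/100
4 2 8821/10000
5 5/2 8761/10000
6 3 2139/2500
7 7/2 8383/10000
8 4 4137/5000
f(2y,4y) = ((8821/10000)/(4137/5000) − 1)/(2) = 547/16548 ≈ 3.3055%

step 1 [0.5y] swap r/2=459/9541: DF=(1 − 459/9541·(0))/(1+459/9541) = 9541/10000 ≈ 0.954100
step 2 [1y] bond c/2=7/200: DF=(101033/100000 − 7/200·(0.954100))/(1+7/200) = 9439/10000 ≈ 0.943900
step 3 [1.5y] swap r/2=5/156: DF=(1 − 5/156·(0.954100+0.943900))/(1+5/156) = 91/100 ≈ 0.910000
step 4 [2y] bond c/2=3/200: DF=(1874903/2000000 − 3/200·(0.954100+0.943900+0.910000))/(1+3/200) = 8821/10000 ≈ 0.882100
step 5 [2.5y] zero: DF = P = 8761/10000 ≈ 0.876100
step 6 [3y] zero: DF = P = 2139/2500 ≈ 0.855600
step 7 [3.5y] zero: DF = P = 8383/10000 ≈ 0.838300
step 8 [4y] zero: DF = P = 4137/5000 ≈ 0.827400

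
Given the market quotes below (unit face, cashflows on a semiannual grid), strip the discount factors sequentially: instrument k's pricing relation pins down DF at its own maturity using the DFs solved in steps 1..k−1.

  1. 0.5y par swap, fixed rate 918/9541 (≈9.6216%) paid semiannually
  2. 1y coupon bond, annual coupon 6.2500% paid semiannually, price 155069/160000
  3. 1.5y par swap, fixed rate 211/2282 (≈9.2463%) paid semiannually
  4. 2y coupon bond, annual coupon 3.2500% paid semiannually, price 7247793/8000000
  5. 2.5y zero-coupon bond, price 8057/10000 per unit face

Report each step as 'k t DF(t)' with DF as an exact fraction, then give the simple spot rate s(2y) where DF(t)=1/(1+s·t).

step 1 [0.5y] swap r/2=459/9541: DF=(1 − 459/9541·(0))/(1+459/9541) = 9541/10000 ≈ 0.954100
step 2 [1y] bond c/2=1/32: DF=(155069/160000 − 1/32·(0.954100))/(1+1/32) = 9109/10000 ≈ 0.910900
step 3 [1.5y] swap r/2=211/4564: DF=(1 − 211/4564·(0.954100+0.910900))/(1+211/4564) = 4367/5000 ≈ 0.873400
step 4 [2y] bond c/2=13/800: DF=(7247793/8000000 − 13/800·(0.954100+0.910900+0.873400))/(1+13/800) = 8477/10000 ≈ 0.847700
step 5 [2.5y] zero: DF = P = 8057/10000 ≈ 0.805700

1 1/2 9541/10000
2 1 9109/10000
3 3/2 4367/5000
4 2 8477/10000
5 5/2 8057/10000
s(2y) = (1/(8477/10000) − 1)/(2) = 1523/16954 ≈ 8.9831%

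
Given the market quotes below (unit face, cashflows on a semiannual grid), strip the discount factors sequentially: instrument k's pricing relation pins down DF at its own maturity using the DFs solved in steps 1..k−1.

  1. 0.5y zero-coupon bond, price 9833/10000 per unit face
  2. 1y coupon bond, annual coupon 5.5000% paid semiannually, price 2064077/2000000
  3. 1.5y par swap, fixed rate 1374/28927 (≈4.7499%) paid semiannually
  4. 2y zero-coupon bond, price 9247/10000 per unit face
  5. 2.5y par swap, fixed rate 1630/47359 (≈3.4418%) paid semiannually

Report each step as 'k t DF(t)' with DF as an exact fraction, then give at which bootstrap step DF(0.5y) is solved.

1 1/2 9833/10000
2 1 9781/10000
3 3/2 9313/10000
4 2 9247/10000
5 5/2 1837/2000
DF(0.5y) is solved at step 1

step 1 [0.5y] zero: DF = P = 9833/10000 ≈ 0.983300
step 2 [1y] bond c/2=11/400: DF=(2064077/2000000 − 11/400·(0.983300))/(1+11/400) = 9781/10000 ≈ 0.978100
step 3 [1.5y] swap r/2=687/28927: DF=(1 − 687/28927·(0.983300+0.978100))/(1+687/28927) = 9313/10000 ≈ 0.931300
step 4 [2y] zero: DF = P = 9247/10000 ≈ 0.924700
step 5 [2.5y] swap r/2=815/47359: DF=(1 − 815/47359·(0.983300+0.978100+0.931300+0.924700))/(1+815/47359) = 1837/2000 ≈ 0.918500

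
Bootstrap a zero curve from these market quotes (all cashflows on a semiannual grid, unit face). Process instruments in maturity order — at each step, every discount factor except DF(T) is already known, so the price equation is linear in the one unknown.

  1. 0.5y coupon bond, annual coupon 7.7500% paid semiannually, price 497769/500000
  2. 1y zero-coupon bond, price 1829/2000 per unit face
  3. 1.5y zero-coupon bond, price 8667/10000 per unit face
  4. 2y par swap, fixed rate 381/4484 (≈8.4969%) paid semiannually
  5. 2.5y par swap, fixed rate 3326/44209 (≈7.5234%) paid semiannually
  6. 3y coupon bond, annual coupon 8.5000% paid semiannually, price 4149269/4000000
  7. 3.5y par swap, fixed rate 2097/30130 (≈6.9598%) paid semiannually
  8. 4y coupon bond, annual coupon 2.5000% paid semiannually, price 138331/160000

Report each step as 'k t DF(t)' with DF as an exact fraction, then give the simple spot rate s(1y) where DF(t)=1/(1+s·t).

1 1/2 599/625
2 1 1829/2000
3 3/2 8667/10000
4 2 2119/2500
5 5/2 8337/10000
6 3 2037/2500
7 7/2 7903/10000
8 4 1559/2000
s(1y) = (1/(1829/2000) − 1)/(1) = 171/1829 ≈ 9.3494%

step 1 [0.5y] bond c/2=31/800: DF=(497769/500000 − 31/800·(0))/(1+31/800) = 599/625 ≈ 0.958400
step 2 [1y] zero: DF = P = 1829/2000 ≈ 0.914500
step 3 [1.5y] zero: DF = P = 8667/10000 ≈ 0.866700
step 4 [2y] swap r/2=381/8968: DF=(1 − 381/8968·(0.958400+0.914500+0.866700))/(1+381/8968) = 2119/2500 ≈ 0.847600
step 5 [2.5y] swap r/2=1663/44209: DF=(1 − 1663/44209·(0.958400+0.914500+0.866700+0.847600))/(1+1663/44209) = 8337/10000 ≈ 0.833700
step 6 [3y] bond c/2=17/400: DF=(4149269/4000000 − 17/400·(0.958400+0.914500+0.866700+0.847600+0.833700))/(1+17/400) = 2037/2500 ≈ 0.814800
step 7 [3.5y] swap r/2=2097/60260: DF=(1 − 2097/60260·(0.958400+0.914500+0.866700+0.847600+0.833700+0.814800))/(1+2097/60260) = 7903/10000 ≈ 0.790300
step 8 [4y] bond c/2=1/80: DF=(138331/160000 − 1/80·(0.958400+0.914500+0.866700+0.847600+0.833700+0.814800+0.790300))/(1+1/80) = 1559/2000 ≈ 0.779500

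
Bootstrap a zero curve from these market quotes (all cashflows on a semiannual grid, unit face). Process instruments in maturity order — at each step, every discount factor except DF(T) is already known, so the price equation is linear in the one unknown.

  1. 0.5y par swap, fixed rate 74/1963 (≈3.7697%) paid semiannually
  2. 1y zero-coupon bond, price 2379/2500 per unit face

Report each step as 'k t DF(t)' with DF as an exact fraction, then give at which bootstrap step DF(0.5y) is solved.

1 1/2 1963/2000
2 1 2379/2500
DF(0.5y) is solved at step 1

step 1 [0.5y] swap r/2=37/1963: DF=(1 − 37/1963·(0))/(1+37/1963) = 1963/2000 ≈ 0.981500
step 2 [1y] zero: DF = P = 2379/2500 ≈ 0.951600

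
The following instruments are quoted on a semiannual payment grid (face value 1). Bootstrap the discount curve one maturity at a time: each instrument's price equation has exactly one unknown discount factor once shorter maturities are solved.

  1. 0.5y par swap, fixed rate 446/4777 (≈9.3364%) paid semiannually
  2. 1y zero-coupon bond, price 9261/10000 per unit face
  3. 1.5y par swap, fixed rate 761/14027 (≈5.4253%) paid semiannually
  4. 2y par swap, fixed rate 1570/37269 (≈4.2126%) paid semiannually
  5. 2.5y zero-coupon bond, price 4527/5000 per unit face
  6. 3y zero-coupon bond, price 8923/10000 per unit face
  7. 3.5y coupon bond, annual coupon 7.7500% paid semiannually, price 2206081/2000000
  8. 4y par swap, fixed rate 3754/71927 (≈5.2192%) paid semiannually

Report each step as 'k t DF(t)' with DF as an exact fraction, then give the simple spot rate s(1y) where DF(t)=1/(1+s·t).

1 1/2 4777/5000
2 1 9261/10000
3 3/2 9239/10000
4 2 1843/2000
5 5/2 4527/5000
6 3 8923/10000
7 7/2 4279/5000
8 4 8123/10000
s(1y) = (1/(9261/10000) − 1)/(1) = 739/9261 ≈ 7.9797%

step 1 [0.5y] swap r/2=223/4777: DF=(1 − 223/4777·(0))/(1+223/4777) = 4777/5000 ≈ 0.955400
step 2 [1y] zero: DF = P = 9261/10000 ≈ 0.926100
step 3 [1.5y] swap r/2=761/28054: DF=(1 − 761/28054·(0.955400+0.926100))/(1+761/28054) = 9239/10000 ≈ 0.923900
step 4 [2y] swap r/2=785/37269: DF=(1 − 785/37269·(0.955400+0.926100+0.923900))/(1+785/37269) = 1843/2000 ≈ 0.921500
step 5 [2.5y] zero: DF = P = 4527/5000 ≈ 0.905400
step 6 [3y] zero: DF = P = 8923/10000 ≈ 0.892300
step 7 [3.5y] bond c/2=31/800: DF=(2206081/2000000 − 31/800·(0.955400+0.926100+0.923900+0.921500+0.905400+0.892300))/(1+31/800) = 4279/5000 ≈ 0.855800
step 8 [4y] swap r/2=1877/71927: DF=(1 − 1877/71927·(0.955400+0.926100+0.923900+0.921500+0.905400+0.892300+0.855800))/(1+1877/71927) = 8123/10000 ≈ 0.812300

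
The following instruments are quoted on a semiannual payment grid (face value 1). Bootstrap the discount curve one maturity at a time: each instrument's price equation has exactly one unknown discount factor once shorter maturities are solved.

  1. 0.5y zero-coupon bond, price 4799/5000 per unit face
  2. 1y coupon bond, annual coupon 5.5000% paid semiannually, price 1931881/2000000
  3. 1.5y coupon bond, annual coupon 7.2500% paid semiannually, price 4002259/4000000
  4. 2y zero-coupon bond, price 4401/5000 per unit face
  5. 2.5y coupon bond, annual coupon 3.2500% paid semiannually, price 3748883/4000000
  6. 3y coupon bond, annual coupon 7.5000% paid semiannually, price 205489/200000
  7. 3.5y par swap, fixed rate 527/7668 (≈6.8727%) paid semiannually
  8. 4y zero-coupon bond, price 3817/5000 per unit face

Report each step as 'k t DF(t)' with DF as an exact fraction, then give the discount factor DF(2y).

1 1/2 4799/5000
2 1 1143/1250
3 3/2 9/10
4 2 4401/5000
5 5/2 4319/5000
6 3 827/1000
7 7/2 1973/2500
8 4 3817/5000
DF(2y) = 4401/5000 ≈ 0.880200

step 1 [0.5y] zero: DF = P = 4799/5000 ≈ 0.959800
step 2 [1y] bond c/2=11/400: DF=(1931881/2000000 − 11/400·(0.959800))/(1+11/400) = 1143/1250 ≈ 0.914400
step 3 [1.5y] bond c/2=29/800: DF=(4002259/4000000 − 29/800·(0.959800+0.914400))/(1+29/800) = 9/10 ≈ 0.900000
step 4 [2y] zero: DF = P = 4401/5000 ≈ 0.880200
step 5 [2.5y] bond c/2=13/800: DF=(3748883/4000000 − 13/800·(0.959800+0.914400+0.900000+0.880200))/(1+13/800) = 4319/5000 ≈ 0.863800
step 6 [3y] bond c/2=3/80: DF=(205489/200000 − 3/80·(0.959800+0.914400+0.900000+0.880200+0.863800))/(1+3/80) = 827/1000 ≈ 0.827000
step 7 [3.5y] swap r/2=527/15336: DF=(1 − 527/15336·(0.959800+0.914400+0.900000+0.880200+0.863800+0.827000))/(1+527/15336) = 1973/2500 ≈ 0.789200
step 8 [4y] zero: DF = P = 3817/5000 ≈ 0.763400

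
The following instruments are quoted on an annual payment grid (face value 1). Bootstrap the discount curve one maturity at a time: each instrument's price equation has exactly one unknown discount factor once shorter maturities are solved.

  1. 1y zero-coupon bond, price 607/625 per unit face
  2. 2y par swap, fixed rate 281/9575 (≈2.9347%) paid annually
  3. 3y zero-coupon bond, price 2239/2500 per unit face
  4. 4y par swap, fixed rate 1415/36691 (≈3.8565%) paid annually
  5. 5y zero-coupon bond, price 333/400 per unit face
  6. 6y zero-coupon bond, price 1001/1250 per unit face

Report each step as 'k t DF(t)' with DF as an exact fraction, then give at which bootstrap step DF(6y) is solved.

step 1 [1y] zero: DF = P = 607/625 ≈ 0.971200
step 2 [2y] swap r/1=281/9575: DF=(1 − 281/9575·(0.971200))/(1+281/9575) = 4719/5000 ≈ 0.943800
step 3 [3y] zero: DF = P = 2239/2500 ≈ 0.895600
step 4 [4y] swap r/1=1415/36691: DF=(1 − 1415/36691·(0.971200+0.943800+0.895600))/(1+1415/36691) = 1717/2000 ≈ 0.858500
step 5 [5y] zero: DF = P = 333/400 ≈ 0.832500
step 6 [6y] zero: DF = P = 1001/1250 ≈ 0.800800

1 1 607/625
2 2 4719/5000
3 3 2239/2500
4 4 1717/2000
5 5 333/400
6 6 1001/1250
DF(6y) is solved at step 6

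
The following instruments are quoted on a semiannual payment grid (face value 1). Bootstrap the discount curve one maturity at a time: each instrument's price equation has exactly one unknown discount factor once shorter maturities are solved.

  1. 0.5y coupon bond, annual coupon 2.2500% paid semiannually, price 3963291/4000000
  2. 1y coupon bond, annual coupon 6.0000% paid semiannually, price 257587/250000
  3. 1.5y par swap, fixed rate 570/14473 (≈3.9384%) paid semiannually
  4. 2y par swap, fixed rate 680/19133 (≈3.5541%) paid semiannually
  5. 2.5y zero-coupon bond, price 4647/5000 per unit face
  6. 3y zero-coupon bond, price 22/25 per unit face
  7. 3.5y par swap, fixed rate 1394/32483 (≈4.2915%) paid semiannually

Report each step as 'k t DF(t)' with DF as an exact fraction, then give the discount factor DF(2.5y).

step 1 [0.5y] bond c/2=9/800: DF=(3963291/4000000 − 9/800·(0))/(1+9/800) = 4899/5000 ≈ 0.979800
step 2 [1y] bond c/2=3/100: DF=(257587/250000 − 3/100·(0.979800))/(1+3/100) = 4859/5000 ≈ 0.971800
step 3 [1.5y] swap r/2=285/14473: DF=(1 − 285/14473·(0.979800+0.971800))/(1+285/14473) = 943/1000 ≈ 0.943000
step 4 [2y] swap r/2=340/19133: DF=(1 − 340/19133·(0.979800+0.971800+0.943000))/(1+340/19133) = 233/250 ≈ 0.932000
step 5 [2.5y] zero: DF = P = 4647/5000 ≈ 0.929400
step 6 [3y] zero: DF = P = 22/25 ≈ 0.880000
step 7 [3.5y] swap r/2=697/32483: DF=(1 − 697/32483·(0.979800+0.971800+0.943000+0.932000+0.929400+0.880000))/(1+697/32483) = 4303/5000 ≈ 0.860600

1 1/2 4899/5000
2 1 4859/5000
3 3/2 943/1000
4 2 233/250
5 5/2 4647/5000
6 3 22/25
7 7/2 4303/5000
DF(2.5y) = 4647/5000 ≈ 0.929400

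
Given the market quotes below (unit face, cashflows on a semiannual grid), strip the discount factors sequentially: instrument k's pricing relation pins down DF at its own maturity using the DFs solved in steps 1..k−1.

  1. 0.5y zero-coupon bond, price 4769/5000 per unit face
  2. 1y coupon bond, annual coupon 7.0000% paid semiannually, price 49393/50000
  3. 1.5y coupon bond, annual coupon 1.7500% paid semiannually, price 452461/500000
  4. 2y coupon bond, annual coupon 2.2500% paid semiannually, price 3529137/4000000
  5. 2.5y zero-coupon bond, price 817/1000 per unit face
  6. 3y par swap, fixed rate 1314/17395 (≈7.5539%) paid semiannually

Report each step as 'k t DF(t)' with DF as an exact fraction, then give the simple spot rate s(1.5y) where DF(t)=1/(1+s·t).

1 1/2 4769/5000
2 1 4611/5000
3 3/2 1101/1250
4 2 4209/5000
5 5/2 817/1000
6 3 8029/10000
s(1.5y) = (1/(1101/1250) − 1)/(3/2) = 298/3303 ≈ 9.0221%

step 1 [0.5y] zero: DF = P = 4769/5000 ≈ 0.953800
step 2 [1y] bond c/2=7/200: DF=(49393/50000 − 7/200·(0.953800))/(1+7/200) = 4611/5000 ≈ 0.922200
step 3 [1.5y] bond c/2=7/800: DF=(452461/500000 − 7/800·(0.953800+0.922200))/(1+7/800) = 1101/1250 ≈ 0.880800
step 4 [2y] bond c/2=9/800: DF=(3529137/4000000 − 9/800·(0.953800+0.922200+0.880800))/(1+9/800) = 4209/5000 ≈ 0.841800
step 5 [2.5y] zero: DF = P = 817/1000 ≈ 0.817000
step 6 [3y] swap r/2=657/17395: DF=(1 − 657/17395·(0.953800+0.922200+0.880800+0.841800+0.817000))/(1+657/17395) = 8029/10000 ≈ 0.802900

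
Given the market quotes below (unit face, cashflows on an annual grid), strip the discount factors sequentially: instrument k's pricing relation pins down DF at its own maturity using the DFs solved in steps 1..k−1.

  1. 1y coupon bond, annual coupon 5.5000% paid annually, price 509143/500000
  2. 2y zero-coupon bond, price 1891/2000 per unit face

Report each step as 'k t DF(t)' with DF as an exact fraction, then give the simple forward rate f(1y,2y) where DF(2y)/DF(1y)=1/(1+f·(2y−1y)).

1 1 2413/2500
2 2 1891/2000
f(1y,2y) = ((2413/2500)/(1891/2000) − 1)/(1) = 197/9455 ≈ 2.0836%

step 1 [1y] bond c/1=11/200: DF=(509143/500000 − 11/200·(0))/(1+11/200) = 2413/2500 ≈ 0.965200
step 2 [2y] zero: DF = P = 1891/2000 ≈ 0.945500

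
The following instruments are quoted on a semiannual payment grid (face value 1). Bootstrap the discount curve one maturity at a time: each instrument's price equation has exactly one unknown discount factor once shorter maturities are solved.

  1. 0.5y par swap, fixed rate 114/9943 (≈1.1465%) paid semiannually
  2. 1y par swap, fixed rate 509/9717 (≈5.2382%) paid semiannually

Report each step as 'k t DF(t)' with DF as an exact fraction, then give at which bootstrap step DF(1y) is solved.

step 1 [0.5y] swap r/2=57/9943: DF=(1 − 57/9943·(0))/(1+57/9943) = 9943/10000 ≈ 0.994300
step 2 [1y] swap r/2=509/19434: DF=(1 − 509/19434·(0.994300))/(1+509/19434) = 9491/10000 ≈ 0.949100

1 1/2 9943/10000
2 1 9491/10000
DF(1y) is solved at step 2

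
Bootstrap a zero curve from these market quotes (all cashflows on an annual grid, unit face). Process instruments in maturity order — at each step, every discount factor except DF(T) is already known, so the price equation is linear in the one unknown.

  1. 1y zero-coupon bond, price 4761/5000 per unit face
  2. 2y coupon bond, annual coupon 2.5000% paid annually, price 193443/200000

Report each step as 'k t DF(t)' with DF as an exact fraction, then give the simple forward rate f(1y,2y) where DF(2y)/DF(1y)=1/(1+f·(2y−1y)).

step 1 [1y] zero: DF = P = 4761/5000 ≈ 0.952200
step 2 [2y] bond c/1=1/40: DF=(193443/200000 − 1/40·(0.952200))/(1+1/40) = 2301/2500 ≈ 0.920400

1 1 4761/5000
2 2 2301/2500
f(1y,2y) = ((4761/5000)/(2301/2500) − 1)/(1) = 53/1534 ≈ 3.4550%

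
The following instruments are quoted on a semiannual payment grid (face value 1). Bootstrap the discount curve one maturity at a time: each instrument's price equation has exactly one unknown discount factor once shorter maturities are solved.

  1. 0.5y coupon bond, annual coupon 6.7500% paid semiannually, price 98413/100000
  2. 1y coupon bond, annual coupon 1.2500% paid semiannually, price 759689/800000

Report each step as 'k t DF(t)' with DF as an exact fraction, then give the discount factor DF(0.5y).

step 1 [0.5y] bond c/2=27/800: DF=(98413/100000 − 27/800·(0))/(1+27/800) = 119/125 ≈ 0.952000
step 2 [1y] bond c/2=1/160: DF=(759689/800000 − 1/160·(0.952000))/(1+1/160) = 4689/5000 ≈ 0.937800

1 1/2 119/125
2 1 4689/5000
DF(0.5y) = 119/125 ≈ 0.952000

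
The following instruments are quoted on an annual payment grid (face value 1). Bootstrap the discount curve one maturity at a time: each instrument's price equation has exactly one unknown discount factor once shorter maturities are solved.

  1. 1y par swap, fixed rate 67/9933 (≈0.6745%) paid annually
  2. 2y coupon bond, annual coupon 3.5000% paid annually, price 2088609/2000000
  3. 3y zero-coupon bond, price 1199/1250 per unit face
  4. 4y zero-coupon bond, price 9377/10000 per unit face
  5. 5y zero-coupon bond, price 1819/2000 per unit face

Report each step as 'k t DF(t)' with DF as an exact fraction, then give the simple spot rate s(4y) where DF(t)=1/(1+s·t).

1 1 9933/10000
2 2 4877/5000
3 3 1199/1250
4 4 9377/10000
5 5 1819/2000
s(4y) = (1/(9377/10000) − 1)/(4) = 623/37508 ≈ 1.6610%

step 1 [1y] swap r/1=67/9933: DF=(1 − 67/9933·(0))/(1+67/9933) = 9933/10000 ≈ 0.993300
step 2 [2y] bond c/1=7/200: DF=(2088609/2000000 − 7/200·(0.993300))/(1+7/200) = 4877/5000 ≈ 0.975400
step 3 [3y] zero: DF = P = 1199/1250 ≈ 0.959200
step 4 [4y] zero: DF = P = 9377/10000 ≈ 0.937700
step 5 [5y] zero: DF = P = 1819/2000 ≈ 0.909500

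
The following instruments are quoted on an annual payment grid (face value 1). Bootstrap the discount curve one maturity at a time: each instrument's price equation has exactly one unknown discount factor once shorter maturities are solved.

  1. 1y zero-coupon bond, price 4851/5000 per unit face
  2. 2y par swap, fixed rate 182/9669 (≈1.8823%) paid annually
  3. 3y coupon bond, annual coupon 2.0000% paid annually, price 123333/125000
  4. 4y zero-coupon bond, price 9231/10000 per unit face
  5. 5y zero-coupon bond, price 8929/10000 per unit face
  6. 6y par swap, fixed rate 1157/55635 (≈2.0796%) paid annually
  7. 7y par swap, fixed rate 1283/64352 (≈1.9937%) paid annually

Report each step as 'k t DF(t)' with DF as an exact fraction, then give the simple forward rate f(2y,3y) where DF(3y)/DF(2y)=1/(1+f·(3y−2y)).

step 1 [1y] zero: DF = P = 4851/5000 ≈ 0.970200
step 2 [2y] swap r/1=182/9669: DF=(1 − 182/9669·(0.970200))/(1+182/9669) = 2409/2500 ≈ 0.963600
step 3 [3y] bond c/1=1/50: DF=(123333/125000 − 1/50·(0.970200+0.963600))/(1+1/50) = 4647/5000 ≈ 0.929400
step 4 [4y] zero: DF = P = 9231/10000 ≈ 0.923100
step 5 [5y] zero: DF = P = 8929/10000 ≈ 0.892900
step 6 [6y] swap r/1=1157/55635: DF=(1 − 1157/55635·(0.970200+0.963600+0.929400+0.923100+0.892900))/(1+1157/55635) = 8843/10000 ≈ 0.884300
step 7 [7y] swap r/1=1283/64352: DF=(1 − 1283/64352·(0.970200+0.963600+0.929400+0.923100+0.892900+0.884300))/(1+1283/64352) = 8717/10000 ≈ 0.871700

1 1 4851/5000
2 2 2409/2500
3 3 4647/5000
4 4 9231/10000
5 5 8929/10000
6 6 8843/10000
7 7 8717/10000
f(2y,3y) = ((2409/2500)/(4647/5000) − 1)/(1) = 57/1549 ≈ 3.6798%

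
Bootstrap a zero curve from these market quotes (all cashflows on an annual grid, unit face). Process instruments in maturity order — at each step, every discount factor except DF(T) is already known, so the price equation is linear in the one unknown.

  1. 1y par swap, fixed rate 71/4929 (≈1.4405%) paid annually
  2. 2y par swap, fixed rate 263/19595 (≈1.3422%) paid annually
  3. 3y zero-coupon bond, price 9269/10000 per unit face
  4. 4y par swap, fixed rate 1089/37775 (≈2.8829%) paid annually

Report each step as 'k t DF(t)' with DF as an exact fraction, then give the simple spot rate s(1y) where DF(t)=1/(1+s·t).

1 1 4929/5000
2 2 9737/10000
3 3 9269/10000
4 4 8911/10000
s(1y) = (1/(4929/5000) − 1)/(1) = 71/4929 ≈ 1.4405%

step 1 [1y] swap r/1=71/4929: DF=(1 − 71/4929·(0))/(1+71/4929) = 4929/5000 ≈ 0.985800
step 2 [2y] swap r/1=263/19595: DF=(1 − 263/19595·(0.985800))/(1+263/19595) = 9737/10000 ≈ 0.973700
step 3 [3y] zero: DF = P = 9269/10000 ≈ 0.926900
step 4 [4y] swap r/1=1089/37775: DF=(1 − 1089/37775·(0.985800+0.973700+0.926900))/(1+1089/37775) = 8911/10000 ≈ 0.891100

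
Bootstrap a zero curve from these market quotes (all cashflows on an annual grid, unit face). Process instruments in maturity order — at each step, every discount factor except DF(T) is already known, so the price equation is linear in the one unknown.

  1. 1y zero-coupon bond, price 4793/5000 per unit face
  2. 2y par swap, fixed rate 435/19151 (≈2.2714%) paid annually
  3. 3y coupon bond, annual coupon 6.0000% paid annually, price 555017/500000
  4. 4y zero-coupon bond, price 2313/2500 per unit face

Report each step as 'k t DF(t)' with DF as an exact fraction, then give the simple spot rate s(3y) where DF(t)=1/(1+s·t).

1 1 4793/5000
2 2 1913/2000
3 3 2347/2500
4 4 2313/2500
s(3y) = (1/(2347/2500) − 1)/(3) = 51/2347 ≈ 2.1730%

step 1 [1y] zero: DF = P = 4793/5000 ≈ 0.958600
step 2 [2y] swap r/1=435/19151: DF=(1 − 435/19151·(0.958600))/(1+435/19151) = 1913/2000 ≈ 0.956500
step 3 [3y] bond c/1=3/50: DF=(555017/500000 − 3/50·(0.958600+0.956500))/(1+3/50) = 2347/2500 ≈ 0.938800
step 4 [4y] zero: DF = P = 2313/2500 ≈ 0.925200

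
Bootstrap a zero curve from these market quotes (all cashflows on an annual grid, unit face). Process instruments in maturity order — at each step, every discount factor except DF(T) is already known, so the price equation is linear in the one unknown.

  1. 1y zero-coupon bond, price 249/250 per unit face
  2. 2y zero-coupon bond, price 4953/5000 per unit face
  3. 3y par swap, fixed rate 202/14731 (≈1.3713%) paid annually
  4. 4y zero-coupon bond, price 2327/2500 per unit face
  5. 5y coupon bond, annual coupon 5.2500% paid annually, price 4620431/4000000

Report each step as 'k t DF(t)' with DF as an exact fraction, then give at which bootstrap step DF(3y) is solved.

step 1 [1y] zero: DF = P = 249/250 ≈ 0.996000
step 2 [2y] zero: DF = P = 4953/5000 ≈ 0.990600
step 3 [3y] swap r/1=202/14731: DF=(1 − 202/14731·(0.996000+0.990600))/(1+202/14731) = 2399/2500 ≈ 0.959600
step 4 [4y] zero: DF = P = 2327/2500 ≈ 0.930800
step 5 [5y] bond c/1=21/400: DF=(4620431/4000000 − 21/400·(0.996000+0.990600+0.959600+0.930800))/(1+21/400) = 9041/10000 ≈ 0.904100

1 1 249/250
2 2 4953/5000
3 3 2399/2500
4 4 2327/2500
5 5 9041/10000
DF(3y) is solved at step 3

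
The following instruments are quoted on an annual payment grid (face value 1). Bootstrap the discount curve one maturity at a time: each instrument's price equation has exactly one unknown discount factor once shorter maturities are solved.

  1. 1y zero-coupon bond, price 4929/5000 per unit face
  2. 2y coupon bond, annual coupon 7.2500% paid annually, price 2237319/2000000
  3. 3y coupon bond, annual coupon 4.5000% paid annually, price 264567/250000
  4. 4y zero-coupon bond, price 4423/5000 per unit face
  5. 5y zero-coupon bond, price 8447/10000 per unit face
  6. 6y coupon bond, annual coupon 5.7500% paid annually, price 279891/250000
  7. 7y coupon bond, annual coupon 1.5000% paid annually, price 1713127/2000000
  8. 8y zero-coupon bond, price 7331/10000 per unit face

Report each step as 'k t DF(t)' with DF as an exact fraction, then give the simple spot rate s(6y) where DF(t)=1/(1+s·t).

1 1 4929/5000
2 2 2441/2500
3 3 4641/5000
4 4 4423/5000
5 5 8447/10000
6 6 323/400
7 7 7637/10000
8 8 7331/10000
s(6y) = (1/(323/400) − 1)/(6) = 77/1938 ≈ 3.9732%

step 1 [1y] zero: DF = P = 4929/5000 ≈ 0.985800
step 2 [2y] bond c/1=29/400: DF=(2237319/2000000 − 29/400·(0.985800))/(1+29/400) = 2441/2500 ≈ 0.976400
step 3 [3y] bond c/1=9/200: DF=(264567/250000 − 9/200·(0.985800+0.976400))/(1+9/200) = 4641/5000 ≈ 0.928200
step 4 [4y] zero: DF = P = 4423/5000 ≈ 0.884600
step 5 [5y] zero: DF = P = 8447/10000 ≈ 0.844700
step 6 [6y] bond c/1=23/400: DF=(279891/250000 − 23/400·(0.985800+0.976400+0.928200+0.884600+0.844700))/(1+23/400) = 323/400 ≈ 0.807500
step 7 [7y] bond c/1=3/200: DF=(1713127/2000000 − 3/200·(0.985800+0.976400+0.928200+0.884600+0.844700+0.807500))/(1+3/200) = 7637/10000 ≈ 0.763700
step 8 [8y] zero: DF = P = 7331/10000 ≈ 0.733100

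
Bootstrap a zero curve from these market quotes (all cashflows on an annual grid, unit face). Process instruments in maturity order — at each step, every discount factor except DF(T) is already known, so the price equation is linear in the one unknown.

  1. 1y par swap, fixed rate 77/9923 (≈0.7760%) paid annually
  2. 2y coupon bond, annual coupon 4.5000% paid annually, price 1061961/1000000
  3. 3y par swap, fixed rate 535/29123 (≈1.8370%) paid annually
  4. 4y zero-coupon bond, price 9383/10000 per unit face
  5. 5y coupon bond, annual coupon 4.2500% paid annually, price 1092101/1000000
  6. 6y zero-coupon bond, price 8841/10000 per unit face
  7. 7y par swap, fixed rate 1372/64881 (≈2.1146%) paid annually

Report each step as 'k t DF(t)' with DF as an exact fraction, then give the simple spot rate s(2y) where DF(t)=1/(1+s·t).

1 1 9923/10000
2 2 1947/2000
3 3 1893/2000
4 4 9383/10000
5 5 4453/5000
6 6 8841/10000
7 7 2157/2500
s(2y) = (1/(1947/2000) − 1)/(2) = 53/3894 ≈ 1.3611%

step 1 [1y] swap r/1=77/9923: DF=(1 − 77/9923·(0))/(1+77/9923) = 9923/10000 ≈ 0.992300
step 2 [2y] bond c/1=9/200: DF=(1061961/1000000 − 9/200·(0.992300))/(1+9/200) = 1947/2000 ≈ 0.973500
step 3 [3y] swap r/1=535/29123: DF=(1 − 535/29123·(0.992300+0.973500))/(1+535/29123) = 1893/2000 ≈ 0.946500
step 4 [4y] zero: DF = P = 9383/10000 ≈ 0.938300
step 5 [5y] bond c/1=17/400: DF=(1092101/1000000 − 17/400·(0.992300+0.973500+0.946500+0.938300))/(1+17/400) = 4453/5000 ≈ 0.890600
step 6 [6y] zero: DF = P = 8841/10000 ≈ 0.884100
step 7 [7y] swap r/1=1372/64881: DF=(1 − 1372/64881·(0.992300+0.973500+0.946500+0.938300+0.890600+0.884100))/(1+1372/64881) = 2157/2500 ≈ 0.862800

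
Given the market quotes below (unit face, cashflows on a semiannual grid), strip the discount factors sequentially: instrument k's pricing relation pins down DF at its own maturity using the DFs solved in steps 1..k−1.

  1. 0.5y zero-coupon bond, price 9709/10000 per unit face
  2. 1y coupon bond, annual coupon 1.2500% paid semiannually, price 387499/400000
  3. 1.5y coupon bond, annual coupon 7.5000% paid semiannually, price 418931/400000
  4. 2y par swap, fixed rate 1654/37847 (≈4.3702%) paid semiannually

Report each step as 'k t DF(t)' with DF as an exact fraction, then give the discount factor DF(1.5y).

step 1 [0.5y] zero: DF = P = 9709/10000 ≈ 0.970900
step 2 [1y] bond c/2=1/160: DF=(387499/400000 − 1/160·(0.970900))/(1+1/160) = 9567/10000 ≈ 0.956700
step 3 [1.5y] bond c/2=3/80: DF=(418931/400000 − 3/80·(0.970900+0.956700))/(1+3/80) = 4699/5000 ≈ 0.939800
step 4 [2y] swap r/2=827/37847: DF=(1 − 827/37847·(0.970900+0.956700+0.939800))/(1+827/37847) = 9173/10000 ≈ 0.917300

1 1/2 9709/10000
2 1 9567/10000
3 3/2 4699/5000
4 2 9173/10000
DF(1.5y) = 4699/5000 ≈ 0.939800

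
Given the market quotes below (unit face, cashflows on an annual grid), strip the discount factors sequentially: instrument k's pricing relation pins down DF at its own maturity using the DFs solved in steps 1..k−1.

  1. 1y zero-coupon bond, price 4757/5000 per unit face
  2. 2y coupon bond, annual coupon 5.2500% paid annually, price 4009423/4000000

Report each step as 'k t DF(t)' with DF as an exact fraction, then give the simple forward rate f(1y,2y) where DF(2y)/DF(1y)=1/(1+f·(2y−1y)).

1 1 4757/5000
2 2 9049/10000
f(1y,2y) = ((4757/5000)/(9049/10000) − 1)/(1) = 465/9049 ≈ 5.1387%

step 1 [1y] zero: DF = P = 4757/5000 ≈ 0.951400
step 2 [2y] bond c/1=21/400: DF=(4009423/4000000 − 21/400·(0.951400))/(1+21/400) = 9049/10000 ≈ 0.904900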